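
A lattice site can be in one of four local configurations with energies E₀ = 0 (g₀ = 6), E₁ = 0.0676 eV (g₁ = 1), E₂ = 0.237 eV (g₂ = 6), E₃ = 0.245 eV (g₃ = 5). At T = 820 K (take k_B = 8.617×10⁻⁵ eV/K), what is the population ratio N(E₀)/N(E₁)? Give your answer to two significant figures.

16

k_BT = 8.617×10⁻⁵ × 820 K = 0.07066 eV.
n₀/n₁ = (g₀/g₁) exp[−(E₀−E₁)/kT] = (6/1) × exp(−(-0.0676 eV)/(0.07066 eV)) = (6/1) × exp(0.9567) = 16.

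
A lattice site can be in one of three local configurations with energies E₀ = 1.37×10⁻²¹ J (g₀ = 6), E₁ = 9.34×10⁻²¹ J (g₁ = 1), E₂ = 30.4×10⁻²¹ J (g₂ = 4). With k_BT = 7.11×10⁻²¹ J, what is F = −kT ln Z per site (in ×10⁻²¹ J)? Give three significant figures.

-11.8 ×10⁻²¹ J

Eᵢ/kT = 0.19269, 1.3136, 4.2757.
Z = Σ gᵢe^(−Eᵢ/kT) = 6·e^(−0.19269) + 1·e^(−1.3136) + 4·e^(−4.2757) = 4.9484 + 0.26885 + 0.055609 = 5.2729.
F = −kT ln Z = −7.11 × ln(5.2729) = −7.11 × 1.6626 = -11.8 ×10⁻²¹ J.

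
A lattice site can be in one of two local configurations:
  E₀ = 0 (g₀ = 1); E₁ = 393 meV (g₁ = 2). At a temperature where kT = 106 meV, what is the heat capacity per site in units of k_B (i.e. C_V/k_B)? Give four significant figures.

0.6129

Eᵢ/kT = 0, 3.70755.
Z = Σ gᵢe^(−Eᵢ/kT) = 1·e^(−0) + 2·e^(−3.70755) = 1.00000 + 0.0490751 = 1.04908.
⟨E⟩ = 18.3842 meV, ⟨E²⟩ = 7225.00 meV².
C_V/k_B = (⟨E²⟩ − ⟨E⟩²)/(kT)² = (7225.00 − 337.979)/11236.0 = 0.6129.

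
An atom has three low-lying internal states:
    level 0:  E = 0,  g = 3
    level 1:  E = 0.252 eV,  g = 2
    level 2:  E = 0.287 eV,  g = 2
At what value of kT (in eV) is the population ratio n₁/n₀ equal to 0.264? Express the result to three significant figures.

n₁/n₀ = (g₁/g₀) exp[−(E₁−E₀)/kT] = 0.264.
⇒ (E₁−E₀)/kT = ln((2/3)/0.264) = ln(2.5253) = 0.92636.
kT = 0.252 eV / 0.92636 = 0.272 eV.

0.272 eV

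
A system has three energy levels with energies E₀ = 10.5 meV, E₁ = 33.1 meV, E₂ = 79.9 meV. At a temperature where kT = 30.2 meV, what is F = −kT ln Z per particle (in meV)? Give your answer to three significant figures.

-3.19 meV

Eᵢ/kT = 0.34768, 1.0960, 2.6457.
Z = Σ e^(−Eᵢ/kT) = e^(−0.34768) + e^(−1.0960) + e^(−2.6457) = 0.70632 + 0.33421 + 0.070956 = 1.1115.
F = −kT ln Z = −30.2 × ln(1.1115) = −30.2 × 0.10571 = -3.19 meV.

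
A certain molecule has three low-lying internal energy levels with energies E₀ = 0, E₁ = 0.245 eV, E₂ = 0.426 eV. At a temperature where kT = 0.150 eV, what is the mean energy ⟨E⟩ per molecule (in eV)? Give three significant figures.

Eᵢ/kT = 0, 1.6333, 2.8400.
Z = Σ e^(−Eᵢ/kT) = e^(−0) + e^(−1.6333) + e^(−2.8400) = 1.0000 + 0.19528 + 0.058426 = 1.2537.
⟨E⟩ = Σ Eᵢ e^(−Eᵢ/kT) / Z = (0·1.0000 + 0.245·0.19528 + 0.426·0.058426) / 1.2537 = 0.0580 eV.

0.0580 eV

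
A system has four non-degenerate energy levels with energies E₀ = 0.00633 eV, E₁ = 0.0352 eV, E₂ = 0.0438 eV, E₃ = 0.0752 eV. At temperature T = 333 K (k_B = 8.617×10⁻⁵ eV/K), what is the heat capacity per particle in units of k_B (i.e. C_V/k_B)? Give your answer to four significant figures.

k_BT = 8.617×10⁻⁵ × 333 K = 0.0286946 eV.
Eᵢ/kT = 0.220599, 1.22671, 1.52642, 2.62070.
Z = Σ e^(−Eᵢ/kT) = e^(−0.220599) + e^(−1.22671) + e^(−1.52642) + e^(−2.62070) = 0.802038 + 0.293256 + 0.217312 + 0.0727519 = 1.38536.
⟨E⟩ = 0.0219356 eV, ⟨E²⟩ = 0.000883386 eV².
C_V/k_B = (⟨E²⟩ − ⟨E⟩²)/(kT)² = (0.000883386 − 0.000481171)/0.000823380 = 0.4885.

0.4885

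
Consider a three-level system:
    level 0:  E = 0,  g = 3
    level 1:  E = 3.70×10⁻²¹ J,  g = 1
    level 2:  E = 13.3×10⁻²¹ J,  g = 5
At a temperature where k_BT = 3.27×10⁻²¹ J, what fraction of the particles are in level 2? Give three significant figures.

0.0251

Eᵢ/kT = 0, 1.1315, 4.0673.
Z = Σ gᵢe^(−Eᵢ/kT) = 3·e^(−0) + 1·e^(−1.1315) + 5·e^(−4.0673) = 3.0000 + 0.32255 + 0.085618 = 3.4082.
P₂ = g₂ e^(−E₂/kT) / Z = 0.085618/3.4082 = 0.0251.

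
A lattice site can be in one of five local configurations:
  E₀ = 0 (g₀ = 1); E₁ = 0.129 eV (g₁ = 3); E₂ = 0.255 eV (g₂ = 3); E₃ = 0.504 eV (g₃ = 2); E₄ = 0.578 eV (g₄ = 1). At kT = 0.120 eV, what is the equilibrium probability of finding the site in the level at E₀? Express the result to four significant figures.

0.4132

Eᵢ/kT = 0, 1.07500, 2.12500, 4.20000, 4.81667.
Z = Σ gᵢe^(−Eᵢ/kT) = 1·e^(−0) + 3·e^(−1.07500) + 3·e^(−2.12500) + 2·e^(−4.20000) + 1·e^(−4.81667) = 1.00000 + 1.02389 + 0.358299 + 0.0299912 + 0.00809369 = 2.42027.
P₀ = g₀ e^(−E₀/kT) / Z = 1.00000/2.42027 = 0.4132.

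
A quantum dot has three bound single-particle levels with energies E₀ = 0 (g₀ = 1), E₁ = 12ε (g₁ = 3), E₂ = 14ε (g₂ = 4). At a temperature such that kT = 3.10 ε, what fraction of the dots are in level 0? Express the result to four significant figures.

Eᵢ/kT = 0, 3.87097, 4.51613.
Z = Σ gᵢe^(−Eᵢ/kT) = 1·e^(−0) + 3·e^(−3.87097) + 4·e^(−4.51613) = 1.00000 + 0.0625144 + 0.0437250 = 1.10624.
P₀ = g₀ e^(−E₀/kT) / Z = 1.00000/1.10624 = 0.9040.

0.9040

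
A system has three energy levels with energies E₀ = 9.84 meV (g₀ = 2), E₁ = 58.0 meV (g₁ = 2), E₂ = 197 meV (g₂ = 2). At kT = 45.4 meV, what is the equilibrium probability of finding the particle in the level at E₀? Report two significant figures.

Eᵢ/kT = 0.2167, 1.278, 4.339.
Z = Σ gᵢe^(−Eᵢ/kT) = 2·e^(−0.2167) + 2·e^(−1.278) + 2·e^(−4.339) = 1.610 + 0.5572 + 0.02610 = 2.193.
P₀ = g₀ e^(−E₀/kT) / Z = 1.610/2.193 = 0.73.

0.73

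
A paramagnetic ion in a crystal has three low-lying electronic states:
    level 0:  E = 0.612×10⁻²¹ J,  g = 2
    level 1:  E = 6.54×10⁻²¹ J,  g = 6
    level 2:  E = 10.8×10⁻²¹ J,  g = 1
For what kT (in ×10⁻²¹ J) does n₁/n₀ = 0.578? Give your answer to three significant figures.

3.60 ×10⁻²¹ J

n₁/n₀ = (g₁/g₀) exp[−(E₁−E₀)/kT] = 0.578.
⇒ (E₁−E₀)/kT = ln((6/2)/0.578) = ln(5.1903) = 1.6468.
kT = 5.928 ×10⁻²¹ J / 1.6468 = 3.60 ×10⁻²¹ J.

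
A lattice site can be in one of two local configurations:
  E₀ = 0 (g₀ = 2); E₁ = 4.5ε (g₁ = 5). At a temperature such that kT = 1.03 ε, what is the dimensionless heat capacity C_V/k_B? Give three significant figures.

Eᵢ/kT = 0, 4.3689.
Z = Σ gᵢe^(−Eᵢ/kT) = 2·e^(−0) + 5·e^(−4.3689) = 2.0000 + 0.063326 = 2.0633.
⟨E⟩ = 0.13811 ε, ⟨E²⟩ = 0.62151 ε².
C_V/k_B = (⟨E²⟩ − ⟨E⟩²)/(kT)² = (0.62151 − 0.019074)/1.0609 = 0.568.

0.568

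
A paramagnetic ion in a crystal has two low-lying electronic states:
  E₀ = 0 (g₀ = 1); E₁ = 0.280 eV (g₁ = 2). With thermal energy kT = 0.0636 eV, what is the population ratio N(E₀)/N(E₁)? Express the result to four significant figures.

n₀/n₁ = (g₀/g₁) exp[−(E₀−E₁)/kT] = (1/2) × exp(−(-0.280 eV)/(0.0636 eV)) = (1/2) × exp(4.40252) = 40.83.

40.83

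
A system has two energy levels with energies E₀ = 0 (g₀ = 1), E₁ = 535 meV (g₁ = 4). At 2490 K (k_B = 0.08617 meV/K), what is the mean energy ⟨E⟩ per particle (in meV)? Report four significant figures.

k_BT = 0.08617 × 2490 K = 214.563 meV.
Eᵢ/kT = 0, 2.49344.
Z = Σ gᵢe^(−Eᵢ/kT) = 1·e^(−0) + 4·e^(−2.49344) = 1.00000 + 0.330501 = 1.33050.
⟨E⟩ = Σ Eᵢ gᵢe^(−Eᵢ/kT) / Z = (0·1.00000 + 535·0.330501) / 1.33050 = 132.9 meV.

132.9 meV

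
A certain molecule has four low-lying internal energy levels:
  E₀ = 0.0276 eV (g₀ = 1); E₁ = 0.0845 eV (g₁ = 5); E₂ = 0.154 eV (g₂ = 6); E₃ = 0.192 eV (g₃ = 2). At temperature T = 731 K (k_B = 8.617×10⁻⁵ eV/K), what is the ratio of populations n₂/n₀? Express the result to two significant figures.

0.81

k_BT = 8.617×10⁻⁵ × 731 K = 0.06299 eV.
n₂/n₀ = (g₂/g₀) exp[−(E₂−E₀)/kT] = (6/1) × exp(−(0.1264 eV)/(0.06299 eV)) = (6/1) × exp(-2.007) = 0.81.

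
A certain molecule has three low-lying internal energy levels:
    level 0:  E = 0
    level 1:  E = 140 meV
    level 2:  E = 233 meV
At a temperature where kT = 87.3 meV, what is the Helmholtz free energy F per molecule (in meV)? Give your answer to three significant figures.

Eᵢ/kT = 0, 1.6037, 2.6690.
Z = Σ e^(−Eᵢ/kT) = e^(−0) + e^(−1.6037) + e^(−2.6690) = 1.0000 + 0.20115 + 0.069322 = 1.2705.
F = −kT ln Z = −87.3 × ln(1.2705) = −87.3 × 0.23941 = -20.9 meV.

-20.9 meV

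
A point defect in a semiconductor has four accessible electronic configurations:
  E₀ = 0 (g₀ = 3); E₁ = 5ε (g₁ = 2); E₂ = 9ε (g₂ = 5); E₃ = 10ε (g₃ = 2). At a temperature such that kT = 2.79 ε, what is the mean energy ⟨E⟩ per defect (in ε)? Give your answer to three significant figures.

1.12 ε

Eᵢ/kT = 0, 1.7921, 3.2258, 3.5842.
Z = Σ gᵢe^(−Eᵢ/kT) = 3·e^(−0) + 2·e^(−1.7921) + 5·e^(−3.2258) + 2·e^(−3.5842) = 3.0000 + 0.33322 + 0.19862 + 0.055518 = 3.5874.
⟨E⟩ = Σ Eᵢ gᵢe^(−Eᵢ/kT) / Z = (0·3.0000 + 5·0.33322 + 9·0.19862 + 10·0.055518) / 3.5874 = 1.12 ε.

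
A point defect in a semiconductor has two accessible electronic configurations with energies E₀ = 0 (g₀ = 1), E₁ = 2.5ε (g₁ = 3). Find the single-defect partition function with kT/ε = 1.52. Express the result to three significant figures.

Z = 1.58

Eᵢ/kT = 0, 1.6447.
Z = Σ gᵢe^(−Eᵢ/kT) = 1·e^(−0) + 3·e^(−1.6447) = 1.0000 + 0.57921 = 1.5792.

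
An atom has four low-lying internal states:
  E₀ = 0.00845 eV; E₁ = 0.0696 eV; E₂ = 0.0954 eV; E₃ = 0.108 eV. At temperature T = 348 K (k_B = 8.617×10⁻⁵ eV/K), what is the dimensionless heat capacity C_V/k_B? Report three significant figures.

k_BT = 8.617×10⁻⁵ × 348 K = 0.029987 eV.
Eᵢ/kT = 0.28179, 2.3210, 3.1814, 3.6016.
Z = Σ e^(−Eᵢ/kT) = e^(−0.28179) + e^(−2.3210) + e^(−3.1814) + e^(−3.6016) = 0.75443 + 0.098175 + 0.041527 + 0.027280 = 0.92141.
⟨E⟩ = 0.021832 eV, ⟨E²⟩ = 0.0013301 eV².
C_V/k_B = (⟨E²⟩ − ⟨E⟩²)/(kT)² = (0.0013301 − 0.00047664)/0.00089922 = 0.949.

0.949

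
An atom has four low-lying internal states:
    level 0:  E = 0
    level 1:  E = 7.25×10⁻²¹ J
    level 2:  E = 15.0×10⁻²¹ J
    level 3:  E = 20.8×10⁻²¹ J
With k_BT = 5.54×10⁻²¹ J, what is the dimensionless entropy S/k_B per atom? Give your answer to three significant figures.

Eᵢ/kT = 0, 1.3087, 2.7076, 3.7545.
Z = Σ e^(−Eᵢ/kT) = e^(−0) + e^(−1.3087) + e^(−2.7076) + e^(−3.7545) = 1.0000 + 0.27017 + 0.066697 + 0.023412 = 1.3603.
⟨E⟩ = Σ EᵢPᵢ = 2.5334 ×10⁻²¹ J.
S/k_B = ln Z + ⟨E⟩/kT = ln(1.3603) + 2.5334/5.54 = 0.30771 + 0.45729 = 0.765.

0.765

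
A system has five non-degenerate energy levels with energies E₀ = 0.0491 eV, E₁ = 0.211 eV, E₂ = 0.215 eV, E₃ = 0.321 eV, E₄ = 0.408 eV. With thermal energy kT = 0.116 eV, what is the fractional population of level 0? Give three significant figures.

0.614

Eᵢ/kT = 0.42328, 1.8190, 1.8534, 2.7672, 3.5172.
Z = Σ e^(−Eᵢ/kT) = e^(−0.42328) + e^(−1.8190) + e^(−1.8534) + e^(−2.7672) + e^(−3.5172) = 0.65490 + 0.16219 + 0.15670 + 0.062838 + 0.029682 = 1.0663.
P₀ = e^(−E₀/kT) / Z = 0.65490/1.0663 = 0.614.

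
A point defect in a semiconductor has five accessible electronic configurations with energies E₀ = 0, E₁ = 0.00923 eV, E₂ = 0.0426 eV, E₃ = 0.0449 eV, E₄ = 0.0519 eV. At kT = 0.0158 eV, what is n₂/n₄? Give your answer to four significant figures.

n₂/n₄ = exp[−(E₂−E₄)/kT] = exp(−(-0.0093 eV)/(0.0158 eV)) = exp(0.588608) = 1.801.

1.801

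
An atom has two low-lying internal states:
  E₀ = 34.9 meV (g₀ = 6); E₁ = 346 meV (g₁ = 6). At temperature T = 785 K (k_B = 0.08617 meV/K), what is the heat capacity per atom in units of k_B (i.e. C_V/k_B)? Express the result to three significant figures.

0.209

k_BT = 0.08617 × 785 K = 67.643 meV.
Eᵢ/kT = 0.51594, 5.1151.
Z = Σ gᵢe^(−Eᵢ/kT) = 6·e^(−0.51594) + 6·e^(−5.1151) = 3.5816 + 0.036032 = 3.6176.
⟨E⟩ = 37.999 meV, ⟨E²⟩ = 2398.3 meV².
C_V/k_B = (⟨E²⟩ − ⟨E⟩²)/(kT)² = (2398.3 − 1443.9)/4575.6 = 0.209.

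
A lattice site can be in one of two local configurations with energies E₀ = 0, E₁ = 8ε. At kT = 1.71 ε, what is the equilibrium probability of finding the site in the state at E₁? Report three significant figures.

Eᵢ/kT = 0, 4.6784.
Z = Σ e^(−Eᵢ/kT) = e^(−0) + e^(−4.6784) = 1.0000 + 0.0092939 = 1.0093.
P₁ = e^(−E₁/kT) / Z = 0.0092939/1.0093 = 0.00921.

0.00921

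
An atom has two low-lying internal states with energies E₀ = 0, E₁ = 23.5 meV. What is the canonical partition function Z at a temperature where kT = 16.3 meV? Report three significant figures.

Eᵢ/kT = 0, 1.4417.
Z = Σ e^(−Eᵢ/kT) = e^(−0) + e^(−1.4417) = 1.0000 + 0.23653 = 1.2365.

Z = 1.24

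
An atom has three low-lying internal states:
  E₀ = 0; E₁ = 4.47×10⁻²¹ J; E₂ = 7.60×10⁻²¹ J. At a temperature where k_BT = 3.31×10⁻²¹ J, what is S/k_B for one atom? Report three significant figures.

0.735

Eᵢ/kT = 0, 1.3505, 2.2961.
Z = Σ e^(−Eᵢ/kT) = e^(−0) + e^(−1.3505) + e^(−2.2961) = 1.0000 + 0.25911 + 0.10065 = 1.3598.
⟨E⟩ = Σ EᵢPᵢ = 1.4143 ×10⁻²¹ J.
S/k_B = ln Z + ⟨E⟩/kT = ln(1.3598) + 1.4143/3.31 = 0.30734 + 0.42728 = 0.735.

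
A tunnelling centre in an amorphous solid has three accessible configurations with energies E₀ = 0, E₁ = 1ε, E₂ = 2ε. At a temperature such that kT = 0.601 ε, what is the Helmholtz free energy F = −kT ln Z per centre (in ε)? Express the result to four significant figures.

Eᵢ/kT = 0, 1.66389, 3.32779.
Z = Σ e^(−Eᵢ/kT) = e^(−0) + e^(−1.66389) + e^(−3.32779) = 1.00000 + 0.189401 + 0.0358723 = 1.22527.
F = −kT ln Z = −0.601 × ln(1.22527) = −0.601 × 0.203161 = -0.1221 ε.

-0.1221 ε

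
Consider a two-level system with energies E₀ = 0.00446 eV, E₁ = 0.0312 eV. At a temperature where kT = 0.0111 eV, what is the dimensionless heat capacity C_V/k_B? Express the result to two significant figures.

0.44

Eᵢ/kT = 0.4018, 2.811.
Z = Σ e^(−Eᵢ/kT) = e^(−0.4018) + e^(−2.811) = 0.6691 + 0.06014 = 0.7292.
⟨E⟩ = 0.006666 eV, ⟨E²⟩ = 0.00009854 eV².
C_V/k_B = (⟨E²⟩ − ⟨E⟩²)/(kT)² = (0.00009854 − 0.00004444)/0.0001232 = 0.44.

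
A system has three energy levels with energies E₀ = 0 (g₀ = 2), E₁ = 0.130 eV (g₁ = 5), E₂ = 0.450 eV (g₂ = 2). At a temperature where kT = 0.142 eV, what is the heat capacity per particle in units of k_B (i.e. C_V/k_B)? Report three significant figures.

0.353

Eᵢ/kT = 0, 0.91549, 3.1690.
Z = Σ gᵢe^(−Eᵢ/kT) = 2·e^(−0) + 5·e^(−0.91549) + 2·e^(−3.1690) = 2.0000 + 2.0016 + 0.084091 = 4.0857.
⟨E⟩ = 0.072949 eV, ⟨E²⟩ = 0.012447 eV².
C_V/k_B = (⟨E²⟩ − ⟨E⟩²)/(kT)² = (0.012447 − 0.0053216)/0.020164 = 0.353.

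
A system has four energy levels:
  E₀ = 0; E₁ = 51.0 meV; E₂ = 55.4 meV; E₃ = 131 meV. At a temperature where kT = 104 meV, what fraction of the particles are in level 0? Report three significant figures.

0.403

Eᵢ/kT = 0, 0.49038, 0.53269, 1.2596.
Z = Σ e^(−Eᵢ/kT) = e^(−0) + e^(−0.49038) + e^(−0.53269) + e^(−1.2596) = 1.0000 + 0.61239 + 0.58702 + 0.28377 = 2.4832.
P₀ = e^(−E₀/kT) / Z = 1.0000/2.4832 = 0.403.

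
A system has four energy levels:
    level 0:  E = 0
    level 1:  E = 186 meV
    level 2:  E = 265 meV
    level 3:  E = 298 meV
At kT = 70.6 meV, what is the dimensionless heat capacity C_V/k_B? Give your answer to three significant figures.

0.889

Eᵢ/kT = 0, 2.6346, 3.7535, 4.2210.
Z = Σ e^(−Eᵢ/kT) = e^(−0) + e^(−2.6346) + e^(−3.7535) + e^(−4.2210) = 1.0000 + 0.071748 + 0.023436 + 0.014684 = 1.1099.
⟨E⟩ = 21.562 meV, ⟨E²⟩ = 4894.1 meV².
C_V/k_B = (⟨E²⟩ − ⟨E⟩²)/(kT)² = (4894.1 − 464.92)/4984.4 = 0.889.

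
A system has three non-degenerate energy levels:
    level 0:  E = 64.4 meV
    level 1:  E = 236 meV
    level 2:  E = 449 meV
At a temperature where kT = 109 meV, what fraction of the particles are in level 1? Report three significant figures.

0.168

Eᵢ/kT = 0.59083, 2.1651, 4.1193.
Z = Σ e^(−Eᵢ/kT) = e^(−0.59083) + e^(−2.1651) + e^(−4.1193) = 0.55387 + 0.11474 + 0.016256 = 0.68487.
P₁ = e^(−E₁/kT) / Z = 0.11474/0.68487 = 0.168.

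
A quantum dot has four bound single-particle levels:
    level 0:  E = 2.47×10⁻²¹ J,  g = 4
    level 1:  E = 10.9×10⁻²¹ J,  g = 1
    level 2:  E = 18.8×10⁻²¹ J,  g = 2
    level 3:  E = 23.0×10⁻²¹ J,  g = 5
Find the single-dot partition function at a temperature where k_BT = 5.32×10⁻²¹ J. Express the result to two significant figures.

Eᵢ/kT = 0.4643, 2.049, 3.534, 4.323.
Z = Σ gᵢe^(−Eᵢ/kT) = 4·e^(−0.4643) + 1·e^(−2.049) + 2·e^(−3.534) + 5·e^(−4.323) = 2.514 + 0.1289 + 0.05838 + 0.06630 = 2.768.

Z = 2.8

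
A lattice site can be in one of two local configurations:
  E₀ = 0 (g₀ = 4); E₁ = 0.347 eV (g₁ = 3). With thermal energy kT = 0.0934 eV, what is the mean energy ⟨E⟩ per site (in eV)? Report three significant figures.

0.00622 eV

Eᵢ/kT = 0, 3.7152.
Z = Σ gᵢe^(−Eᵢ/kT) = 4·e^(−0) + 3·e^(−3.7152) = 4.0000 + 0.073052 = 4.0731.
⟨E⟩ = Σ Eᵢ gᵢe^(−Eᵢ/kT) / Z = (0·4.0000 + 0.347·0.073052) / 4.0731 = 0.00622 eV.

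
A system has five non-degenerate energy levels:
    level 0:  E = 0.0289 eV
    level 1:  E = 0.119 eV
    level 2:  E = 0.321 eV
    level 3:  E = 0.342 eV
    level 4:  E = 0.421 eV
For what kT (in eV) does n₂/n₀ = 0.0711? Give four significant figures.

0.1105 eV

n₂/n₀ = exp[−(E₂−E₀)/kT] = 0.0711.
⇒ (E₂−E₀)/kT = ln(1/0.0711) = ln(14.0647) = 2.64367.
kT = 0.2921 eV / 2.64367 = 0.1105 eV.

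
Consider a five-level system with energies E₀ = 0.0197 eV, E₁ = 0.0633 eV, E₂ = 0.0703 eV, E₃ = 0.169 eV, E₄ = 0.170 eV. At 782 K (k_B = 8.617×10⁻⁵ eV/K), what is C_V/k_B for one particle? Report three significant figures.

k_BT = 8.617×10⁻⁵ × 782 K = 0.067385 eV.
Eᵢ/kT = 0.29235, 0.93938, 1.0433, 2.5080, 2.5228.
Z = Σ e^(−Eᵢ/kT) = e^(−0.29235) + e^(−0.93938) + e^(−1.0433) + e^(−2.5080) + e^(−2.5228) = 0.74651 + 0.39087 + 0.35229 + 0.081431 + 0.080235 = 1.6513.
⟨E⟩ = 0.055481 eV, ⟨E²⟩ = 0.0049909 eV².
C_V/k_B = (⟨E²⟩ − ⟨E⟩²)/(kT)² = (0.0049909 − 0.0030781)/0.0045407 = 0.421.

0.421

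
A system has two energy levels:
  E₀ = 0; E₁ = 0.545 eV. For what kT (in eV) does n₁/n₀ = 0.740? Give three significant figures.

1.81 eV

n₁/n₀ = exp[−(E₁−E₀)/kT] = 0.740.
⇒ (E₁−E₀)/kT = ln(1/0.740) = ln(1.3514) = 0.30114.
kT = 0.545 eV / 0.30114 = 1.81 eV.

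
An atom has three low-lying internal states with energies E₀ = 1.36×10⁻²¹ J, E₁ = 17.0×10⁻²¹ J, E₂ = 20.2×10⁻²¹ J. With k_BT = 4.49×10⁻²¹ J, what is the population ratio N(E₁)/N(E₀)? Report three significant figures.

n₁/n₀ = exp[−(E₁−E₀)/kT] = exp(−(15.64 ×10⁻²¹ J)/(4.49 ×10⁻²¹ J)) = exp(-3.4833) = 0.0307.

0.0307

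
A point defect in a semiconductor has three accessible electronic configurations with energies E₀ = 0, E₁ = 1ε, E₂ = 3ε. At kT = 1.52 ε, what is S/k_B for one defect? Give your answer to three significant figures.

Eᵢ/kT = 0, 0.65789, 1.9737.
Z = Σ e^(−Eᵢ/kT) = e^(−0) + e^(−0.65789) + e^(−1.9737) = 1.0000 + 0.51794 + 0.13894 = 1.6569.
⟨E⟩ = Σ EᵢPᵢ = 0.56416 ε.
S/k_B = ln Z + ⟨E⟩/kT = ln(1.6569) + 0.56416/1.52 = 0.50495 + 0.37116 = 0.876.

0.876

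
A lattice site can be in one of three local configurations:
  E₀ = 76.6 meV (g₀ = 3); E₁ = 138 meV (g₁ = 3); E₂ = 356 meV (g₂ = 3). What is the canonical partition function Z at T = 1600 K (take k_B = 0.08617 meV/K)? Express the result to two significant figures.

k_BT = 0.08617 × 1600 K = 137.9 meV.
Eᵢ/kT = 0.5555, 1.001, 2.582.
Z = Σ gᵢe^(−Eᵢ/kT) = 3·e^(−0.5555) + 3·e^(−1.001) + 3·e^(−2.582) = 1.721 + 1.103 + 0.2269 = 3.051.

Z = 3.1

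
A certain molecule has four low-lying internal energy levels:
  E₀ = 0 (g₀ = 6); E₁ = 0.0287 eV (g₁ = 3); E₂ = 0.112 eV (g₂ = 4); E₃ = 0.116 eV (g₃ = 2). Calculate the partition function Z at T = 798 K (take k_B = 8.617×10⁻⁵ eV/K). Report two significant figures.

Z = 9.1

k_BT = 8.617×10⁻⁵ × 798 K = 0.06876 eV.
Eᵢ/kT = 0, 0.4174, 1.629, 1.687.
Z = Σ gᵢe^(−Eᵢ/kT) = 6·e^(−0) + 3·e^(−0.4174) + 4·e^(−1.629) + 2·e^(−1.687) = 6.000 + 1.976 + 0.7845 + 0.3701 = 9.131.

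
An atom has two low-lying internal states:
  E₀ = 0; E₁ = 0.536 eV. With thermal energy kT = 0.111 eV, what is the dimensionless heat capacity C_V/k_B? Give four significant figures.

Eᵢ/kT = 0, 4.82883.
Z = Σ e^(−Eᵢ/kT) = e^(−0) + e^(−4.82883) = 1.00000 + 0.00799587 = 1.00800.
⟨E⟩ = 0.00425177 eV, ⟨E²⟩ = 0.00227895 eV².
C_V/k_B = (⟨E²⟩ − ⟨E⟩²)/(kT)² = (0.00227895 − 0.0000180775)/0.0123210 = 0.1835.

0.1835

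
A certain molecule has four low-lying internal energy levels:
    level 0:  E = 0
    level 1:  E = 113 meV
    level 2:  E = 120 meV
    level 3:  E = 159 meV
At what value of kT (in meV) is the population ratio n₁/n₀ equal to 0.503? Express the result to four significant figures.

164.4 meV

n₁/n₀ = exp[−(E₁−E₀)/kT] = 0.503.
⇒ (E₁−E₀)/kT = ln(1/0.503) = ln(1.98807) = 0.687164.
kT = 113 meV / 0.687164 = 164.4 meV.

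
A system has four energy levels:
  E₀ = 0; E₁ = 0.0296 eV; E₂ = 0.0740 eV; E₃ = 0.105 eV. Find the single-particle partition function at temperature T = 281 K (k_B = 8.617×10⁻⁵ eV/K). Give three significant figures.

Z = 1.35

k_BT = 8.617×10⁻⁵ × 281 K = 0.024214 eV.
Eᵢ/kT = 0, 1.2224, 3.0561, 4.3363.
Z = Σ e^(−Eᵢ/kT) = e^(−0) + e^(−1.2224) + e^(−3.0561) + e^(−4.3363) = 1.0000 + 0.29452 + 0.047071 + 0.013085 = 1.3547.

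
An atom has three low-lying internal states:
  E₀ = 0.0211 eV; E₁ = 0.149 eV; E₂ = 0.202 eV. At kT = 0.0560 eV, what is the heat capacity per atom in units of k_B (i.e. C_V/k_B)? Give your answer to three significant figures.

0.727

Eᵢ/kT = 0.37679, 2.6607, 3.6071.
Z = Σ e^(−Eᵢ/kT) = e^(−0.37679) + e^(−2.6607) + e^(−3.6071) = 0.68606 + 0.069899 + 0.027130 = 0.78309.
⟨E⟩ = 0.038784 eV, ⟨E²⟩ = 0.0037854 eV².
C_V/k_B = (⟨E²⟩ − ⟨E⟩²)/(kT)² = (0.0037854 − 0.0015042)/0.0031360 = 0.727.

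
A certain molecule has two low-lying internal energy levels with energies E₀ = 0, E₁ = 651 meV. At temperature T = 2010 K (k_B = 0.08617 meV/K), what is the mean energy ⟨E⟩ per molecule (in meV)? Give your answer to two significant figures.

15 meV

k_BT = 0.08617 × 2010 K = 173.2 meV.
Eᵢ/kT = 0, 3.759.
Z = Σ e^(−Eᵢ/kT) = e^(−0) + e^(−3.759) = 1.000 + 0.02331 = 1.023.
⟨E⟩ = Σ Eᵢ e^(−Eᵢ/kT) / Z = (0·1.000 + 651·0.02331) / 1.023 = 15 meV.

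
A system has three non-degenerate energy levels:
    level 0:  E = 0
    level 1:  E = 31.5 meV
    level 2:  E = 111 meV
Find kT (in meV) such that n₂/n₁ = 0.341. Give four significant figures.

73.89 meV

n₂/n₁ = exp[−(E₂−E₁)/kT] = 0.341.
⇒ (E₂−E₁)/kT = ln(1/0.341) = ln(2.93255) = 1.07587.
kT = 79.5 meV / 1.07587 = 73.89 meV.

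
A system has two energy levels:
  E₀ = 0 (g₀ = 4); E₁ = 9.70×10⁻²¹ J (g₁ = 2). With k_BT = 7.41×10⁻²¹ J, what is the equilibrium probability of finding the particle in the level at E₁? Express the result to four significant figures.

0.1190

Eᵢ/kT = 0, 1.30904.
Z = Σ gᵢe^(−Eᵢ/kT) = 4·e^(−0) + 2·e^(−1.30904) = 4.00000 + 0.540158 = 4.54016.
P₁ = g₁ e^(−E₁/kT) / Z = 0.540158/4.54016 = 0.1190.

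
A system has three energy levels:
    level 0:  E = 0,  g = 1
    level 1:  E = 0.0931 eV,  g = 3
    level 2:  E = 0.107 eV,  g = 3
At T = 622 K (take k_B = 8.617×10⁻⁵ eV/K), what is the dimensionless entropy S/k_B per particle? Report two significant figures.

1.6

k_BT = 8.617×10⁻⁵ × 622 K = 0.05360 eV.
Eᵢ/kT = 0, 1.737, 1.996.
Z = Σ gᵢe^(−Eᵢ/kT) = 1·e^(−0) + 3·e^(−1.737) + 3·e^(−1.996) = 1.000 + 0.5281 + 0.4076 = 1.936.
⟨E⟩ = Σ EᵢPᵢ = 0.04792 eV.
S/k_B = ln Z + ⟨E⟩/kT = ln(1.936) + 0.04792/0.05360 = 0.6606 + 0.8940 = 1.6.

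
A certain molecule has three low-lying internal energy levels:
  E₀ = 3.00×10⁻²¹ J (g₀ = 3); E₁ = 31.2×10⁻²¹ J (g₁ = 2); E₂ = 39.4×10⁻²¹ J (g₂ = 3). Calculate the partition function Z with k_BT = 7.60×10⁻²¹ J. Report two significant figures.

Eᵢ/kT = 0.3947, 4.105, 5.184.
Z = Σ gᵢe^(−Eᵢ/kT) = 3·e^(−0.3947) + 2·e^(−4.105) + 3·e^(−5.184) = 2.022 + 0.03298 + 0.01682 = 2.072.

Z = 2.1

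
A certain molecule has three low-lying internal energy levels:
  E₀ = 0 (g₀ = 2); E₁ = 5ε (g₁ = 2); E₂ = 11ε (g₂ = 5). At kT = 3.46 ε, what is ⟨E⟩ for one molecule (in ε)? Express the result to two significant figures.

Eᵢ/kT = 0, 1.445, 3.179.
Z = Σ gᵢe^(−Eᵢ/kT) = 2·e^(−0) + 2·e^(−1.445) + 5·e^(−3.179) = 2.000 + 0.4715 + 0.2081 = 2.680.
⟨E⟩ = Σ Eᵢ gᵢe^(−Eᵢ/kT) / Z = (0·2.000 + 5·0.4715 + 11·0.2081) / 2.680 = 1.7 ε.

1.7 ε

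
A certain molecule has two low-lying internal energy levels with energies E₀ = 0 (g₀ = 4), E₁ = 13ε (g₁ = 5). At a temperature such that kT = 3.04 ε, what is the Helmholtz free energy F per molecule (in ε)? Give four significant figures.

-4.267 ε

Eᵢ/kT = 0, 4.27632.
Z = Σ gᵢe^(−Eᵢ/kT) = 4·e^(−0) + 5·e^(−4.27632) = 4.00000 + 0.0694685 = 4.06947.
F = −kT ln Z = −3.04 × ln(4.06947) = −3.04 × 1.40351 = -4.267 ε.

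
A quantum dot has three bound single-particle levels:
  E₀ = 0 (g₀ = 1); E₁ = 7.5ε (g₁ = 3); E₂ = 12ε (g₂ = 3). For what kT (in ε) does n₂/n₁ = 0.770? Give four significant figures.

n₂/n₁ = (g₂/g₁) exp[−(E₂−E₁)/kT] = 0.770.
⇒ (E₂−E₁)/kT = ln((3/3)/0.770) = ln(1.29870) = 0.261364.
kT = 4.5ε / 0.261364 = 17.22 ε.

17.22 ε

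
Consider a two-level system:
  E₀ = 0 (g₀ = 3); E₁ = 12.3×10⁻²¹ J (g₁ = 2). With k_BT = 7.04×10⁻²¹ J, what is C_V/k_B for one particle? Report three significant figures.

0.285

Eᵢ/kT = 0, 1.7472.
Z = Σ gᵢe^(−Eᵢ/kT) = 3·e^(−0) + 2·e^(−1.7472) = 3.0000 + 0.34852 = 3.3485.
⟨E⟩ = 1.2802, ⟨E²⟩ = 15.747.
C_V/k_B = (⟨E²⟩ − ⟨E⟩²)/(kT)² = (15.747 − 1.6389)/49.562 = 0.285.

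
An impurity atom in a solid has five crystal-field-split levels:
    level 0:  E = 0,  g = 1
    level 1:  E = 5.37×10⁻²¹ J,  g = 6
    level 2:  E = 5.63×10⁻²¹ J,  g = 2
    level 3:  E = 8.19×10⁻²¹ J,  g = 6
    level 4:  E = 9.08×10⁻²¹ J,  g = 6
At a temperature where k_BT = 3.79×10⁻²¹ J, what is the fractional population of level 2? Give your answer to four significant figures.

0.1092

Eᵢ/kT = 0, 1.41689, 1.48549, 2.16095, 2.39578.
Z = Σ gᵢe^(−Eᵢ/kT) = 1·e^(−0) + 6·e^(−1.41689) + 2·e^(−1.48549) + 6·e^(−2.16095) + 6·e^(−2.39578) = 1.00000 + 1.45480 + 0.452783 + 0.691294 + 0.546610 = 4.14549.
P₂ = g₂ e^(−E₂/kT) / Z = 0.452783/4.14549 = 0.1092.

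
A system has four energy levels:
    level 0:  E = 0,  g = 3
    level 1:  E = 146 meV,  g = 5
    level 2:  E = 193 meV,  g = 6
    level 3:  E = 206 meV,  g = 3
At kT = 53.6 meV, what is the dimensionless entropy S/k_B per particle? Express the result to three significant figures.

Eᵢ/kT = 0, 2.7239, 3.6007, 3.8433.
Z = Σ gᵢe^(−Eᵢ/kT) = 3·e^(−0) + 5·e^(−2.7239) + 6·e^(−3.6007) + 3·e^(−3.8433) = 3.0000 + 0.32809 + 0.16383 + 0.064268 = 3.5562.
⟨E⟩ = Σ EᵢPᵢ = 26.084 meV.
S/k_B = ln Z + ⟨E⟩/kT = ln(3.5562) + 26.084/53.6 = 1.2687 + 0.48664 = 1.76.

1.76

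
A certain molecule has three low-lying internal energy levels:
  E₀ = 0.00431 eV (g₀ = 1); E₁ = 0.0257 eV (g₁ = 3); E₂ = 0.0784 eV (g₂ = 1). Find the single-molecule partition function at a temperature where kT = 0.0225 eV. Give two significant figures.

Eᵢ/kT = 0.1916, 1.142, 3.484.
Z = Σ gᵢe^(−Eᵢ/kT) = 1·e^(−0.1916) + 3·e^(−1.142) + 1·e^(−3.484) = 0.8256 + 0.9575 + 0.03068 = 1.814.

Z = 1.8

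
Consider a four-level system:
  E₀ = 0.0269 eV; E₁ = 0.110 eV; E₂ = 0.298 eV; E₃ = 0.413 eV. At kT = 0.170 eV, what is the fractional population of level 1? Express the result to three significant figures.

Eᵢ/kT = 0.15824, 0.64706, 1.7529, 2.4294.
Z = Σ e^(−Eᵢ/kT) = e^(−0.15824) + e^(−0.64706) + e^(−1.7529) + e^(−2.4294) = 0.85364 + 0.52358 + 0.17327 + 0.088090 = 1.6386.
P₁ = e^(−E₁/kT) / Z = 0.52358/1.6386 = 0.320.

0.320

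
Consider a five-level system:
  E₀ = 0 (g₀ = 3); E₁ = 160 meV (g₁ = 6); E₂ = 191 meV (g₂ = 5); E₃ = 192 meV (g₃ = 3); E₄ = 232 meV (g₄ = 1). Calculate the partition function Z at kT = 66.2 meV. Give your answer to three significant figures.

Eᵢ/kT = 0, 2.4169, 2.8852, 2.9003, 3.5045.
Z = Σ gᵢe^(−Eᵢ/kT) = 3·e^(−0) + 6·e^(−2.4169) + 5·e^(−2.8852) + 3·e^(−2.9003) + 1·e^(−3.5045) = 3.0000 + 0.53519 + 0.27922 + 0.16502 + 0.030062 = 4.0095.

Z = 4.01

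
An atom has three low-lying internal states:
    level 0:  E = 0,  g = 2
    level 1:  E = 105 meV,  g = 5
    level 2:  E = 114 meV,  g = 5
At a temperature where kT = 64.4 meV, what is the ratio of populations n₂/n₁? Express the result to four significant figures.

0.8696

n₂/n₁ = (g₂/g₁) exp[−(E₂−E₁)/kT] = (5/5) × exp(−(9 meV)/(64.4 meV)) = (5/5) × exp(-0.139752) = 0.8696.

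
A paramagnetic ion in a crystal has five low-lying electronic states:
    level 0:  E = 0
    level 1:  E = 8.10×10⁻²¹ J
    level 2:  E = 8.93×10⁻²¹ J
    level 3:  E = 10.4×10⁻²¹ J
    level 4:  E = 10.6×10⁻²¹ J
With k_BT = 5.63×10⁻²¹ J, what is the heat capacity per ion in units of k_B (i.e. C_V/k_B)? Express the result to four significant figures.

0.6853

Eᵢ/kT = 0, 1.43872, 1.58615, 1.84725, 1.88277.
Z = Σ e^(−Eᵢ/kT) = e^(−0) + e^(−1.43872) + e^(−1.58615) + e^(−1.84725) + e^(−1.88277) = 1.00000 + 0.237231 + 0.204712 + 0.157670 + 0.152168 = 1.75178.
⟨E⟩ = 3.99730, ⟨E²⟩ = 37.6992.
C_V/k_B = (⟨E²⟩ − ⟨E⟩²)/(kT)² = (37.6992 − 15.9784)/31.6969 = 0.6853.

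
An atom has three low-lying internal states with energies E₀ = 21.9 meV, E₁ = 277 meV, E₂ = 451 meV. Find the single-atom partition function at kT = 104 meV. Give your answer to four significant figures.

Eᵢ/kT = 0.210577, 2.66346, 4.33654.
Z = Σ e^(−Eᵢ/kT) = e^(−0.210577) + e^(−2.66346) + e^(−4.33654) = 0.810117 + 0.0697066 + 0.0130817 = 0.892905.

Z = 0.8929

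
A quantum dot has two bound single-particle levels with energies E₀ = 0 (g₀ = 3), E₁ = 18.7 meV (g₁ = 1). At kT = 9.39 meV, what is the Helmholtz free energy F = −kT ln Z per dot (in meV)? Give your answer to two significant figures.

-11 meV

Eᵢ/kT = 0, 1.991.
Z = Σ gᵢe^(−Eᵢ/kT) = 3·e^(−0) + 1·e^(−1.991) = 3.000 + 0.1366 = 3.137.
F = −kT ln Z = −9.39 × ln(3.137) = −9.39 × 1.143 = -11 meV.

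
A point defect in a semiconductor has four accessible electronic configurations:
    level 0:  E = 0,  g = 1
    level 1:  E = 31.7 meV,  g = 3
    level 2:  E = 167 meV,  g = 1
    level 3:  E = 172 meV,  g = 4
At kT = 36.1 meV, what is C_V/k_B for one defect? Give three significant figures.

Eᵢ/kT = 0, 0.87812, 4.6260, 4.7645.
Z = Σ gᵢe^(−Eᵢ/kT) = 1·e^(−0) + 3·e^(−0.87812) + 1·e^(−4.6260) + 4·e^(−4.7645) = 1.0000 + 1.2467 + 0.0097939 + 0.034109 = 2.2906.
⟨E⟩ = 20.529 meV, ⟨E²⟩ = 1106.7 meV².
C_V/k_B = (⟨E²⟩ − ⟨E⟩²)/(kT)² = (1106.7 − 421.44)/1303.2 = 0.526.

0.526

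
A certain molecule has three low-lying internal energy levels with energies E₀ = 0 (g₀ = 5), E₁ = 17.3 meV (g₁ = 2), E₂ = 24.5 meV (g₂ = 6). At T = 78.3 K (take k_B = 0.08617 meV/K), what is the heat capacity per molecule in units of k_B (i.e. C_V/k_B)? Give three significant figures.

0.551

k_BT = 0.08617 × 78.3 K = 6.7471 meV.
Eᵢ/kT = 0, 2.5641, 3.6312.
Z = Σ gᵢe^(−Eᵢ/kT) = 5·e^(−0) + 2·e^(−2.5641) + 6·e^(−3.6312) = 5.0000 + 0.15398 + 0.15891 = 5.3129.
⟨E⟩ = 1.2342 meV, ⟨E²⟩ = 26.628 meV².
C_V/k_B = (⟨E²⟩ − ⟨E⟩²)/(kT)² = (26.628 − 1.5232)/45.523 = 0.551.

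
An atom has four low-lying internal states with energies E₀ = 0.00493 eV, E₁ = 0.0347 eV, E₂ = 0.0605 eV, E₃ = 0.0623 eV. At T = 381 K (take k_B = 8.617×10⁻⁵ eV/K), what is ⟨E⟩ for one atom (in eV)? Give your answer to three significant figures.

0.0232 eV

k_BT = 8.617×10⁻⁵ × 381 K = 0.032831 eV.
Eᵢ/kT = 0.15016, 1.0569, 1.8428, 1.8976.
Z = Σ e^(−Eᵢ/kT) = e^(−0.15016) + e^(−1.0569) + e^(−1.8428) + e^(−1.8976) = 0.86057 + 0.34753 + 0.15837 + 0.14993 = 1.5164.
⟨E⟩ = Σ Eᵢ e^(−Eᵢ/kT) / Z = (0.00493·0.86057 + 0.0347·0.34753 + 0.0605·0.15837 + 0.0623·0.14993) / 1.5164 = 0.0232 eV.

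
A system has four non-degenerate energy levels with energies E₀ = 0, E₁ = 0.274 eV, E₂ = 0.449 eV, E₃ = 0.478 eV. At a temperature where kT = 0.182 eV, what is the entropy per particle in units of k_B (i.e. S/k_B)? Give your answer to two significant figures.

0.85

Eᵢ/kT = 0, 1.505, 2.467, 2.626.
Z = Σ e^(−Eᵢ/kT) = e^(−0) + e^(−1.505) + e^(−2.467) + e^(−2.626) = 1.000 + 0.2220 + 0.08484 + 0.07237 = 1.379.
⟨E⟩ = Σ EᵢPᵢ = 0.09682 eV.
S/k_B = ln Z + ⟨E⟩/kT = ln(1.379) + 0.09682/0.182 = 0.3214 + 0.5320 = 0.85.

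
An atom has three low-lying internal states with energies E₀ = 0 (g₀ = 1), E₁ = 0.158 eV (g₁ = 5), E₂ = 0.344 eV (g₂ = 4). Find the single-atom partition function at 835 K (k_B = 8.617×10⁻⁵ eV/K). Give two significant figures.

k_BT = 8.617×10⁻⁵ × 835 K = 0.07195 eV.
Eᵢ/kT = 0, 2.196, 4.781.
Z = Σ gᵢe^(−Eᵢ/kT) = 1·e^(−0) + 5·e^(−2.196) + 4·e^(−4.781) = 1.000 + 0.5562 + 0.03355 = 1.590.

Z = 1.6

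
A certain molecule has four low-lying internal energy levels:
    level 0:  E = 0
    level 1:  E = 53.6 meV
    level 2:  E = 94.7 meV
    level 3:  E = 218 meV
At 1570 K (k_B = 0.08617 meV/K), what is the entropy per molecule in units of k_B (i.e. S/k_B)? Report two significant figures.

1.3

k_BT = 0.08617 × 1570 K = 135.3 meV.
Eᵢ/kT = 0, 0.3962, 0.6999, 1.611.
Z = Σ e^(−Eᵢ/kT) = e^(−0) + e^(−0.3962) + e^(−0.6999) + e^(−1.611) = 1.000 + 0.6729 + 0.4966 + 0.1997 = 2.369.
⟨E⟩ = Σ EᵢPᵢ = 53.45 meV.
S/k_B = ln Z + ⟨E⟩/kT = ln(2.369) + 53.45/135.3 = 0.8625 + 0.3950 = 1.3.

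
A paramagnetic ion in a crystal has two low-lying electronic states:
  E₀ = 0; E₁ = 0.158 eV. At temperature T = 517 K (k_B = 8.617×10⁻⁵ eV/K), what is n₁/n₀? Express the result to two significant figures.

0.029

k_BT = 8.617×10⁻⁵ × 517 K = 0.04455 eV.
n₁/n₀ = exp[−(E₁−E₀)/kT] = exp(−(0.158 eV)/(0.04455 eV)) = exp(-3.547) = 0.029.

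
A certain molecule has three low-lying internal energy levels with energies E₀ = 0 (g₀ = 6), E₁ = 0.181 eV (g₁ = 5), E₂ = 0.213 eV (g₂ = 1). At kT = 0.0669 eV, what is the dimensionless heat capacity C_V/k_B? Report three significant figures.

Eᵢ/kT = 0, 2.7055, 3.1839.
Z = Σ gᵢe^(−Eᵢ/kT) = 6·e^(−0) + 5·e^(−2.7055) + 1·e^(−3.1839) = 6.0000 + 0.33418 + 0.041424 = 6.3756.
⟨E⟩ = 0.010871 eV, ⟨E²⟩ = 0.0020120 eV².
C_V/k_B = (⟨E²⟩ − ⟨E⟩²)/(kT)² = (0.0020120 − 0.00011818)/0.0044756 = 0.423.

0.423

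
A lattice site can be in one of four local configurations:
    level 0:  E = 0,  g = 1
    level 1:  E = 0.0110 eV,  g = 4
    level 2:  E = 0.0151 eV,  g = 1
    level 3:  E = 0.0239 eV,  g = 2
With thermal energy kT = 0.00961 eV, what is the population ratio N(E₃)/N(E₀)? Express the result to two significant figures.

n₃/n₀ = (g₃/g₀) exp[−(E₃−E₀)/kT] = (2/1) × exp(−(0.0239 eV)/(0.00961 eV)) = (2/1) × exp(-2.487) = 0.17.

0.17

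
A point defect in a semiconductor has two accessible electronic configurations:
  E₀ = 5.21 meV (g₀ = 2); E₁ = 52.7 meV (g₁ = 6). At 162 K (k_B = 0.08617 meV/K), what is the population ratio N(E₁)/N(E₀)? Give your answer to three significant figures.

k_BT = 0.08617 × 162 K = 13.960 meV.
n₁/n₀ = (g₁/g₀) exp[−(E₁−E₀)/kT] = (6/2) × exp(−(47.49 meV)/(13.960 meV)) = (6/2) × exp(-3.4019) = 0.0999.

0.0999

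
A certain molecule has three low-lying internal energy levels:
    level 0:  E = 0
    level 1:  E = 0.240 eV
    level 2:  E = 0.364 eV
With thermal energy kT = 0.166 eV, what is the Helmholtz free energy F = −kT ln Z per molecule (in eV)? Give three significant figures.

-0.0495 eV

Eᵢ/kT = 0, 1.4458, 2.1928.
Z = Σ e^(−Eᵢ/kT) = e^(−0) + e^(−1.4458) + e^(−2.1928) = 1.0000 + 0.23556 + 0.11160 = 1.3472.
F = −kT ln Z = −0.166 × ln(1.3472) = −0.166 × 0.29803 = -0.0495 eV.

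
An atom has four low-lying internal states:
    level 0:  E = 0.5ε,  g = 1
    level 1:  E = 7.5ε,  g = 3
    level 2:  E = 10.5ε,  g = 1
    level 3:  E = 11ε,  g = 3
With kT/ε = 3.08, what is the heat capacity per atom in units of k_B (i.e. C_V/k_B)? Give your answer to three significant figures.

Eᵢ/kT = 0.16234, 2.4351, 3.4091, 3.5714.
Z = Σ gᵢe^(−Eᵢ/kT) = 1·e^(−0.16234) + 3·e^(−2.4351) + 1·e^(−3.4091) + 3·e^(−3.5714) = 0.85015 + 0.26277 + 0.033071 + 0.084349 = 1.2303.
⟨E⟩ = 2.9838 ε, ⟨E²⟩ = 23.446 ε².
C_V/k_B = (⟨E²⟩ − ⟨E⟩²)/(kT)² = (23.446 − 8.9031)/9.4864 = 1.53.

1.53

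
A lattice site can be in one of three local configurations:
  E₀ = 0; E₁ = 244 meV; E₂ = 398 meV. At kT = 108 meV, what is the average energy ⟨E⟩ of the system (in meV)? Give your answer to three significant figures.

31.4 meV

Eᵢ/kT = 0, 2.2593, 3.6852.
Z = Σ e^(−Eᵢ/kT) = e^(−0) + e^(−2.2593) + e^(−3.6852) = 1.0000 + 0.10442 + 0.025092 = 1.1295.
⟨E⟩ = Σ Eᵢ e^(−Eᵢ/kT) / Z = (0·1.0000 + 244·0.10442 + 398·0.025092) / 1.1295 = 31.4 meV.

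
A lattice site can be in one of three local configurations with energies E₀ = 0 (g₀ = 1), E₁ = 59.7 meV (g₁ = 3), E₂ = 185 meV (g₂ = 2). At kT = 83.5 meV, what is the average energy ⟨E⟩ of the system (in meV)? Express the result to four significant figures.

47.65 meV

Eᵢ/kT = 0, 0.714970, 2.21557.
Z = Σ gᵢe^(−Eᵢ/kT) = 1·e^(−0) + 3·e^(−0.714970) + 2·e^(−2.21557) = 1.00000 + 1.46762 + 0.218183 = 2.68580.
⟨E⟩ = Σ Eᵢ gᵢe^(−Eᵢ/kT) / Z = (0·1.00000 + 59.7·1.46762 + 185·0.218183) / 2.68580 = 47.65 meV.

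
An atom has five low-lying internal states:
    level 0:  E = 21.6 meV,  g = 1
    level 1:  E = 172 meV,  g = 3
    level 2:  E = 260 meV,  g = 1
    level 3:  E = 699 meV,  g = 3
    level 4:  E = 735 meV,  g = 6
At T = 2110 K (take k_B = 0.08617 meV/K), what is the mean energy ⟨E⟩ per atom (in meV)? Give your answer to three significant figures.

164 meV

k_BT = 0.08617 × 2110 K = 181.82 meV.
Eᵢ/kT = 0.11880, 0.94599, 1.4300, 3.8445, 4.0425.
Z = Σ gᵢe^(−Eᵢ/kT) = 1·e^(−0.11880) + 3·e^(−0.94599) + 1·e^(−1.4300) + 3·e^(−3.8445) + 6·e^(−4.0425) = 0.88799 + 1.1649 + 0.23931 + 0.064191 + 0.10532 = 2.4617.
⟨E⟩ = Σ Eᵢ gᵢe^(−Eᵢ/kT) / Z = (21.6·0.88799 + 172·1.1649 + 260·0.23931 + 699·0.064191 + 735·0.10532) / 2.4617 = 164 meV.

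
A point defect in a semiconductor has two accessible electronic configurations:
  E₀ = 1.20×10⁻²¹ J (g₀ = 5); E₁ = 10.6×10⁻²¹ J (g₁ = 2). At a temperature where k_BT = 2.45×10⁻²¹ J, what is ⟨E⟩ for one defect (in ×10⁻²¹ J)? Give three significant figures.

Eᵢ/kT = 0.48980, 4.3265.
Z = Σ gᵢe^(−Eᵢ/kT) = 5·e^(−0.48980) + 2·e^(−4.3265) = 3.0637 + 0.026427 = 3.0901.
⟨E⟩ = Σ Eᵢ gᵢe^(−Eᵢ/kT) / Z = (1.20·3.0637 + 10.6·0.026427) / 3.0901 = 1.28 ×10⁻²¹ J.

1.28 ×10⁻²¹ J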